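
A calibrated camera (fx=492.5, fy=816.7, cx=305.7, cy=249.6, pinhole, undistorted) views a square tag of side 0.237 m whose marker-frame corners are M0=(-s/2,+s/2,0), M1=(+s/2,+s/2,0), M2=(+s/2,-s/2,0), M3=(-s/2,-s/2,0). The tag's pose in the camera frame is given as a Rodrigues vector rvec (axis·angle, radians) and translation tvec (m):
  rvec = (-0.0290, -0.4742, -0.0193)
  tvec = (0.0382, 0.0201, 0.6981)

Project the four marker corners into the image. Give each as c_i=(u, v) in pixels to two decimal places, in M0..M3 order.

Intrinsics K: fx=492.5, fy=816.7, cx=305.7, cy=249.6
Marker side s = 0.237 m; corners in marker frame (Z=0):
  M0 = (-0.1185, +0.1185, 0)
  M1 = (+0.1185, +0.1185, 0)
  M2 = (+0.1185, -0.1185, 0)
  M3 = (-0.1185, -0.1185, 0)
rvec = (-0.0290, -0.4742, -0.0193), |rvec| = θ = 0.47548 rad = 27.243°
Rodrigues: sinθ=0.45776, 1−cosθ=0.11093; R = I + sinθ·[k]× + (1−cosθ)·[k]×²:
    [+0.88949 +0.02533 -0.45626]
    [-0.01183 +0.99940 +0.03241]
    [+0.45681 -0.02343 +0.88926]
t = (0.0382, 0.0201, 0.6981) m
M0: Pc = R·M0+t = (-0.06420, +0.13993, +0.64119); u = 492.5·(-0.06420)/0.64119 + 305.7 = 256.3858, v = 816.7·(+0.13993)/0.64119 + 249.6 = 427.8341
M1: Pc = R·M1+t = (+0.14661, +0.13713, +0.74946); u = 492.5·(+0.14661)/0.74946 + 305.7 = 402.0410, v = 816.7·(+0.13713)/0.74946 + 249.6 = 399.0308
M2: Pc = R·M2+t = (+0.14060, -0.09973, +0.75501); u = 492.5·(+0.14060)/0.75501 + 305.7 = 397.4167, v = 816.7·(-0.09973)/0.75501 + 249.6 = 141.7192
M3: Pc = R·M3+t = (-0.07021, -0.09693, +0.64674); u = 492.5·(-0.07021)/0.64674 + 305.7 = 252.2380, v = 816.7·(-0.09693)/0.64674 + 249.6 = 127.2017

c0=(256.39, 427.83) c1=(402.04, 399.03) c2=(397.42, 141.72) c3=(252.24, 127.20)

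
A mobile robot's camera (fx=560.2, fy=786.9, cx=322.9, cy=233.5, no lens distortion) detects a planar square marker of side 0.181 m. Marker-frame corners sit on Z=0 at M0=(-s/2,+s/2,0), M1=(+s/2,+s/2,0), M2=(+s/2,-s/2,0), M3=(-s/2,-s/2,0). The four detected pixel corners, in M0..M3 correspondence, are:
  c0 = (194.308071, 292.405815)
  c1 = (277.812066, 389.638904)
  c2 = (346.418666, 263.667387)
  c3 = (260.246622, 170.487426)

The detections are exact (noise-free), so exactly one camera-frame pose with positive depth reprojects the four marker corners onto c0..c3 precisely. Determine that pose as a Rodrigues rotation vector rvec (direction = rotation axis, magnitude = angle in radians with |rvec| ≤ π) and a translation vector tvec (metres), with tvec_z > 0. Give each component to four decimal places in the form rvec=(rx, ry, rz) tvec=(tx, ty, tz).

rvec=(-0.0418, 0.1783, 0.6518) tvec=(-0.0880, 0.0520, 0.9123)

Intrinsics K: fx=560.2, fy=786.9, cx=322.9, cy=233.5
Marker side s = 0.181 m; corners in marker frame (Z=0):
  M0 = (-0.0905, +0.0905, 0)
  M1 = (+0.0905, +0.0905, 0)
  M2 = (+0.0905, -0.0905, 0)
  M3 = (-0.0905, -0.0905, 0)
Detected image corners:
  c0 = (194.308071, 292.405815) px
  c1 = (277.812066, 389.638904) px
  c2 = (346.418666, 263.667387) px
  c3 = (260.246622, 170.487426) px
Planar DLT: solve 8×8 A·h = b for H (H[2,2]=1):
  H  [+416.05481 -366.43143 +268.88923]
  H  [+471.54519 +689.86819 +278.31511]
  H  [-0.19522 +0.01895 +1.00000]
B = K⁻¹H; ‖b₁‖=1.096077, ‖b₂‖=1.096077; λ = 2/(‖b₁‖+‖b₂‖) = 0.912345, sign → tz>0 ⇒ λ=+0.912345
r₁ = λ·B[:,0] = (+0.78025,+0.59957,-0.17811); r₂ = λ·B[:,1] = (-0.60674,+0.79472,+0.01729)
r₃ = r₁×r₂ = (+0.15191,+0.09458,+0.98386); SVD([r₁ r₂ r₃]) → R = UVᵀ:
  R  [+0.78025 -0.60674 +0.15191]
  R  [+0.59957 +0.79472 +0.09458]
  R  [-0.17811 +0.01729 +0.98386]
t = (-0.08796, +0.05196, +0.91234) m
tr R = 2.558826; θ = arccos((tr R − 1)/2) = 0.677068 rad = 38.793°
axis k = ((R−Rᵀ)₃₂, (R−Rᵀ)₁₃, (R−Rᵀ)₂₁) / (2 sinθ) = (-0.061684, +0.263381, +0.962718)
rvec = θ·k = (-0.041764, +0.178327, +0.651825)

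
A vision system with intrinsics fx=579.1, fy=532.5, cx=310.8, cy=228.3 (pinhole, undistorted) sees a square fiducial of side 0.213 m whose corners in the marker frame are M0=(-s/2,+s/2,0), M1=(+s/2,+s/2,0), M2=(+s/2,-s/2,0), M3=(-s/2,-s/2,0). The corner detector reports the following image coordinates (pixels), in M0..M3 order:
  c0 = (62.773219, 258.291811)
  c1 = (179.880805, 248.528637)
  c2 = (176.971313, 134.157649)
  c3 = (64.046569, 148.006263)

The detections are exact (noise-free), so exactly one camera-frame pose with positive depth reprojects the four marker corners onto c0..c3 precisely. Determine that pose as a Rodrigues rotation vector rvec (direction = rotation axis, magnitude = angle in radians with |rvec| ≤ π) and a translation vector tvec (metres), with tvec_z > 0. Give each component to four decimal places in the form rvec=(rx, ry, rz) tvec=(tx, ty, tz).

Intrinsics K: fx=579.1, fy=532.5, cx=310.8, cy=228.3
Marker side s = 0.213 m; corners in marker frame (Z=0):
  M0 = (-0.1065, +0.1065, 0)
  M1 = (+0.1065, +0.1065, 0)
  M2 = (+0.1065, -0.1065, 0)
  M3 = (-0.1065, -0.1065, 0)
Detected image corners:
  c0 = (62.773219, 258.291811) px
  c1 = (179.880805, 248.528637) px
  c2 = (176.971313, 134.157649) px
  c3 = (64.046569, 148.006263) px
Planar DLT: solve 8×8 A·h = b for H (H[2,2]=1):
  H  [+517.00483 -16.83972 +119.75575]
  H  [-92.79202 +493.75709 +196.35138]
  H  [-0.18856 -0.16940 +1.00000]
B = K⁻¹H; ‖b₁‖=1.016001, ‖b₂‖=1.016001; λ = 2/(‖b₁‖+‖b₂‖) = 0.984251, sign → tz>0 ⇒ λ=+0.984251
r₁ = λ·B[:,0] = (+0.97832,-0.09195,-0.18559); r₂ = λ·B[:,1] = (+0.06086,+0.98412,-0.16673)
r₃ = r₁×r₂ = (+0.19797,+0.15182,+0.96838); SVD([r₁ r₂ r₃]) → R = UVᵀ:
  R  [+0.97832 +0.06086 +0.19797]
  R  [-0.09195 +0.98412 +0.15182]
  R  [-0.18559 -0.16673 +0.96838]
t = (-0.32470, -0.05905, +0.98425) m
tr R = 2.930818; θ = arccos((tr R − 1)/2) = 0.263789 rad = 15.114°
axis k = ((R−Rᵀ)₃₂, (R−Rᵀ)₁₃, (R−Rᵀ)₂₁) / (2 sinθ) = (-0.610856, +0.735521, -0.293026)
rvec = θ·k = (-0.161137, +0.194022, -0.077297)

rvec=(-0.1611, 0.1940, -0.0773) tvec=(-0.3247, -0.0591, 0.9843)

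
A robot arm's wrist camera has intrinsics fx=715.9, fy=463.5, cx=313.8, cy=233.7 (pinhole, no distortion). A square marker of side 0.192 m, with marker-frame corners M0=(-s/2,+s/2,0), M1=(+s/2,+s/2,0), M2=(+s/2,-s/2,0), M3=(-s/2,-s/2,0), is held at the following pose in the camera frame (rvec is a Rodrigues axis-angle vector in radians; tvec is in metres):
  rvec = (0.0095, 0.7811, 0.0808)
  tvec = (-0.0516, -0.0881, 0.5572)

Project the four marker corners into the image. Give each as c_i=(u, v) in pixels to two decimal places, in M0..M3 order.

Intrinsics K: fx=715.9, fy=463.5, cx=313.8, cy=233.7
Marker side s = 0.192 m; corners in marker frame (Z=0):
  M0 = (-0.0960, +0.0960, 0)
  M1 = (+0.0960, +0.0960, 0)
  M2 = (+0.0960, -0.0960, 0)
  M3 = (-0.0960, -0.0960, 0)
rvec = (0.0095, 0.7811, 0.0808), |rvec| = θ = 0.78533 rad = 44.996°
Rodrigues: sinθ=0.70706, 1−cosθ=0.29284; R = I + sinθ·[k]× + (1−cosθ)·[k]×²:
    [+0.70720 -0.06922 +0.70362]
    [+0.07627 +0.99686 +0.02141]
    [-0.70289 +0.03852 +0.71026]
t = (-0.0516, -0.0881, 0.5572) m
M0: Pc = R·M0+t = (-0.12614, +0.00028, +0.62838); u = 715.9·(-0.12614)/0.62838 + 313.8 = 170.0939, v = 463.5·(+0.00028)/0.62838 + 233.7 = 233.9038
M1: Pc = R·M1+t = (+0.00965, +0.01492, +0.49342); u = 715.9·(+0.00965)/0.49342 + 313.8 = 327.7951, v = 463.5·(+0.01492)/0.49342 + 233.7 = 247.7155
M2: Pc = R·M2+t = (+0.02294, -0.17648, +0.48602); u = 715.9·(+0.02294)/0.48602 + 313.8 = 347.5852, v = 463.5·(-0.17648)/0.48602 + 233.7 = 65.4025
M3: Pc = R·M3+t = (-0.11285, -0.19112, +0.62098); u = 715.9·(-0.11285)/0.62098 + 313.8 = 183.7049, v = 463.5·(-0.19112)/0.62098 + 233.7 = 91.0475

c0=(170.09, 233.90) c1=(327.80, 247.72) c2=(347.59, 65.40) c3=(183.70, 91.05)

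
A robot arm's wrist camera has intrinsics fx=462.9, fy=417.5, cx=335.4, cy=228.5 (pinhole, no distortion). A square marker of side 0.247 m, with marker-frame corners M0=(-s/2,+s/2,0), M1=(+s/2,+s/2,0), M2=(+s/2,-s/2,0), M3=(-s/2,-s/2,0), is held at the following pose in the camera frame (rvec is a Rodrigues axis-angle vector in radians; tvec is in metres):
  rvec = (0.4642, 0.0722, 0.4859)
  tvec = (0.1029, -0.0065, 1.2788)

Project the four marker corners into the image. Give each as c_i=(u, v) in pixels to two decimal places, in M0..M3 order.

Intrinsics K: fx=462.9, fy=417.5, cx=335.4, cy=228.5
Marker side s = 0.247 m; corners in marker frame (Z=0):
  M0 = (-0.1235, +0.1235, 0)
  M1 = (+0.1235, +0.1235, 0)
  M2 = (+0.1235, -0.1235, 0)
  M3 = (-0.1235, -0.1235, 0)
rvec = (0.4642, 0.0722, 0.4859), |rvec| = θ = 0.67586 rad = 38.724°
Rodrigues: sinθ=0.62557, 1−cosθ=0.21983; R = I + sinθ·[k]× + (1−cosθ)·[k]×²:
    [+0.88387 -0.43361 +0.17538]
    [+0.46587 +0.78267 -0.41277]
    [+0.04172 +0.44654 +0.89379]
t = (0.1029, -0.0065, 1.2788) m
M0: Pc = R·M0+t = (-0.05981, +0.03263, +1.32880); u = 462.9·(-0.05981)/1.32880 + 335.4 = 314.5649, v = 417.5·(+0.03263)/1.32880 + 228.5 = 238.7506
M1: Pc = R·M1+t = (+0.15851, +0.14770, +1.33910); u = 462.9·(+0.15851)/1.33910 + 335.4 = 390.1924, v = 417.5·(+0.14770)/1.33910 + 228.5 = 274.5480
M2: Pc = R·M2+t = (+0.26561, -0.04563, +1.22880); u = 462.9·(+0.26561)/1.22880 + 335.4 = 435.4569, v = 417.5·(-0.04563)/1.22880 + 228.5 = 212.9984
M3: Pc = R·M3+t = (+0.04729, -0.16070, +1.21850); u = 462.9·(+0.04729)/1.21850 + 335.4 = 353.3665, v = 417.5·(-0.16070)/1.21850 + 228.5 = 173.4401

c0=(314.56, 238.75) c1=(390.19, 274.55) c2=(435.46, 213.00) c3=(353.37, 173.44)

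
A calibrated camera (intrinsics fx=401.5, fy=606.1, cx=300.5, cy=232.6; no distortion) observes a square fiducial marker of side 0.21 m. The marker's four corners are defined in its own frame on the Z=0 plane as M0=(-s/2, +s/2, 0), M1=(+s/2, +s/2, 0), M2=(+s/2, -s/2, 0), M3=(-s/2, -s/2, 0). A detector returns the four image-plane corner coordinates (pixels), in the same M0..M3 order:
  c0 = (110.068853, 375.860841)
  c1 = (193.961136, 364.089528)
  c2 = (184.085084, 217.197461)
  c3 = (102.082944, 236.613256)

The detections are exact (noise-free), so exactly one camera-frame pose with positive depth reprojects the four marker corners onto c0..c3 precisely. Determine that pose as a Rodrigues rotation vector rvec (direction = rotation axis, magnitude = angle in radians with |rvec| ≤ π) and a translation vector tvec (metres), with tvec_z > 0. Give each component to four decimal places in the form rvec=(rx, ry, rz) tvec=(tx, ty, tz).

rvec=(-0.0565, 0.2405, -0.1294) tvec=(-0.3410, 0.0959, 0.8884)

Intrinsics K: fx=401.5, fy=606.1, cx=300.5, cy=232.6
Marker side s = 0.21 m; corners in marker frame (Z=0):
  M0 = (-0.1050, +0.1050, 0)
  M1 = (+0.1050, +0.1050, 0)
  M2 = (+0.1050, -0.1050, 0)
  M3 = (-0.1050, -0.1050, 0)
Detected image corners:
  c0 = (110.068853, 375.860841) px
  c1 = (193.961136, 364.089528) px
  c2 = (184.085084, 217.197461) px
  c3 = (102.082944, 236.613256) px
Planar DLT: solve 8×8 A·h = b for H (H[2,2]=1):
  H  [+356.11739 +30.57439 +146.36585]
  H  [-152.95047 +656.85458 +298.05352]
  H  [-0.26318 -0.08017 +1.00000]
B = K⁻¹H; ‖b₁‖=1.125653, ‖b₂‖=1.125653; λ = 2/(‖b₁‖+‖b₂‖) = 0.888373, sign → tz>0 ⇒ λ=+0.888373
r₁ = λ·B[:,0] = (+0.96294,-0.13446,-0.23380); r₂ = λ·B[:,1] = (+0.12096,+0.99010,-0.07123)
r₃ = r₁×r₂ = (+0.24106,+0.04031,+0.96967); SVD([r₁ r₂ r₃]) → R = UVᵀ:
  R  [+0.96294 +0.12096 +0.24106]
  R  [-0.13446 +0.99010 +0.04031]
  R  [-0.23380 -0.07123 +0.96967]
t = (-0.34104, +0.09594, +0.88837) m
tr R = 2.922715; θ = arccos((tr R − 1)/2) = 0.278905 rad = 15.980°
axis k = ((R−Rᵀ)₃₂, (R−Rᵀ)₁₃, (R−Rᵀ)₂₁) / (2 sinθ) = (-0.202560, +0.862428, -0.463883)
rvec = θ·k = (-0.056495, +0.240536, -0.129379)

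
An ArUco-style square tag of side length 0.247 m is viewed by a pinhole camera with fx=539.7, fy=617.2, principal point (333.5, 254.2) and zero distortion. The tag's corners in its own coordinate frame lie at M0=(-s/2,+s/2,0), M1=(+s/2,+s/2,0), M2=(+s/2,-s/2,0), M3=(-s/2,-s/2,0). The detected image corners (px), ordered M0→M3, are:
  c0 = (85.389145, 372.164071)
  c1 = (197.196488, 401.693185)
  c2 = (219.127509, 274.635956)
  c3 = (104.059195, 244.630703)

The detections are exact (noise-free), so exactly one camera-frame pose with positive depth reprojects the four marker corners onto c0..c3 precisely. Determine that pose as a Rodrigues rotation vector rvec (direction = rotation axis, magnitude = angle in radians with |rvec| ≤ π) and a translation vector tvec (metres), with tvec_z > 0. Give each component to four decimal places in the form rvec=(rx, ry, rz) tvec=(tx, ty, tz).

rvec=(0.1288, 0.0277, 0.2219) tvec=(-0.3853, 0.1293, 1.1409)

Intrinsics K: fx=539.7, fy=617.2, cx=333.5, cy=254.2
Marker side s = 0.247 m; corners in marker frame (Z=0):
  M0 = (-0.1235, +0.1235, 0)
  M1 = (+0.1235, +0.1235, 0)
  M2 = (+0.1235, -0.1235, 0)
  M3 = (-0.1235, -0.1235, 0)
Detected image corners:
  c0 = (85.389145, 372.164071) px
  c1 = (197.196488, 401.693185) px
  c2 = (219.127509, 274.635956) px
  c3 = (104.059195, 244.630703) px
Planar DLT: solve 8×8 A·h = b for H (H[2,2]=1):
  H  [+457.41447 -64.86749 +151.21862]
  H  [+116.75537 +552.32123 +324.15821]
  H  [-0.01159 +0.11431 +1.00000]
B = K⁻¹H; ‖b₁‖=0.876499, ‖b₂‖=0.876499; λ = 2/(‖b₁‖+‖b₂‖) = 1.140902, sign → tz>0 ⇒ λ=+1.140902
r₁ = λ·B[:,0] = (+0.97512,+0.22127,-0.01322); r₂ = λ·B[:,1] = (-0.21772,+0.96726,+0.13042)
r₃ = r₁×r₂ = (+0.04164,-0.12429,+0.99137); SVD([r₁ r₂ r₃]) → R = UVᵀ:
  R  [+0.97512 -0.21772 +0.04164]
  R  [+0.22127 +0.96726 -0.12429]
  R  [-0.01322 +0.13042 +0.99137]
t = (-0.38533, +0.12932, +1.14090) m
tr R = 2.933754; θ = arccos((tr R − 1)/2) = 0.258099 rad = 14.788°
axis k = ((R−Rᵀ)₃₂, (R−Rᵀ)₁₃, (R−Rᵀ)₂₁) / (2 sinθ) = (+0.498958, +0.107474, +0.859936)
rvec = θ·k = (+0.128780, +0.027739, +0.221948)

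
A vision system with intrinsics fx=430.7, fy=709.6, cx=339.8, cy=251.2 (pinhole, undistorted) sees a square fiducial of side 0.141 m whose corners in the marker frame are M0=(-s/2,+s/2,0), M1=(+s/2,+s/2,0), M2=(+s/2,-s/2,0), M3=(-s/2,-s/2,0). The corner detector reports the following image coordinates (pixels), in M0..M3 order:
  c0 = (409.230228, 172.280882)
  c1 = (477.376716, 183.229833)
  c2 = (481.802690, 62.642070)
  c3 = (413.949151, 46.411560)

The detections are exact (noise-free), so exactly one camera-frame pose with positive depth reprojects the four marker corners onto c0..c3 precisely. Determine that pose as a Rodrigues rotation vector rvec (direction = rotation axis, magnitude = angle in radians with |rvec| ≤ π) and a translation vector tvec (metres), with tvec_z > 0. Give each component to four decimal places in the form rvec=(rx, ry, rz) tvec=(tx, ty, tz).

Intrinsics K: fx=430.7, fy=709.6, cx=339.8, cy=251.2
Marker side s = 0.141 m; corners in marker frame (Z=0):
  M0 = (-0.0705, +0.0705, 0)
  M1 = (+0.0705, +0.0705, 0)
  M2 = (+0.0705, -0.0705, 0)
  M3 = (-0.0705, -0.0705, 0)
Detected image corners:
  c0 = (409.230228, 172.280882) px
  c1 = (477.376716, 183.229833) px
  c2 = (481.802690, 62.642070) px
  c3 = (413.949151, 46.411560) px
Planar DLT: solve 8×8 A·h = b for H (H[2,2]=1):
  H  [+618.20842 -36.87996 +446.32259]
  H  [+131.82640 +872.39245 +116.24362]
  H  [+0.30508 -0.01004 +1.00000]
B = K⁻¹H; ‖b₁‖=1.235456, ‖b₂‖=1.235456; λ = 2/(‖b₁‖+‖b₂‖) = 0.809418, sign → tz>0 ⇒ λ=+0.809418
r₁ = λ·B[:,0] = (+0.96698,+0.06295,+0.24694); r₂ = λ·B[:,1] = (-0.06290,+0.99799,-0.00813)
r₃ = r₁×r₂ = (-0.24695,-0.00767,+0.96900); SVD([r₁ r₂ r₃]) → R = UVᵀ:
  R  [+0.96698 -0.06290 -0.24695]
  R  [+0.06295 +0.99799 -0.00767]
  R  [+0.24694 -0.00813 +0.96900]
t = (+0.20019, -0.15394, +0.80942) m
tr R = 2.933970; θ = arccos((tr R − 1)/2) = 0.257676 rad = 14.764°
axis k = ((R−Rᵀ)₃₂, (R−Rᵀ)₁₃, (R−Rᵀ)₂₁) / (2 sinθ) = (-0.000888, -0.969033, +0.246929)
rvec = θ·k = (-0.000229, -0.249697, +0.063628)

rvec=(-0.0002, -0.2497, 0.0636) tvec=(0.2002, -0.1539, 0.8094)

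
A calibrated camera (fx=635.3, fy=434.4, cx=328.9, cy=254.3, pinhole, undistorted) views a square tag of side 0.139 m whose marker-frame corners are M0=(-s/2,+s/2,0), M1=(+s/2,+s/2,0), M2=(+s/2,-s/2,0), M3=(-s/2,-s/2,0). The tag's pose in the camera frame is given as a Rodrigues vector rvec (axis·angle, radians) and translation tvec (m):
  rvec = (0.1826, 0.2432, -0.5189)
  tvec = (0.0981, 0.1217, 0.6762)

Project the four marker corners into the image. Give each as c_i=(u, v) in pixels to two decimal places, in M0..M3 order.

Intrinsics K: fx=635.3, fy=434.4, cx=328.9, cy=254.3
Marker side s = 0.139 m; corners in marker frame (Z=0):
  M0 = (-0.0695, +0.0695, 0)
  M1 = (+0.0695, +0.0695, 0)
  M2 = (+0.0695, -0.0695, 0)
  M3 = (-0.0695, -0.0695, 0)
rvec = (0.1826, 0.2432, -0.5189), |rvec| = θ = 0.60145 rad = 34.461°
Rodrigues: sinθ=0.56584, 1−cosθ=0.17549; R = I + sinθ·[k]× + (1−cosθ)·[k]×²:
    [+0.84069 +0.50972 +0.18284]
    [-0.46663 +0.85321 -0.23301]
    [-0.27476 +0.11057 +0.95513]
t = (0.0981, 0.1217, 0.6762) m
M0: Pc = R·M0+t = (+0.07510, +0.21343, +0.70298); u = 635.3·(+0.07510)/0.70298 + 328.9 = 396.7674, v = 434.4·(+0.21343)/0.70298 + 254.3 = 386.1863
M1: Pc = R·M1+t = (+0.19195, +0.14857, +0.66479); u = 635.3·(+0.19195)/0.66479 + 328.9 = 512.3387, v = 434.4·(+0.14857)/0.66479 + 254.3 = 351.3797
M2: Pc = R·M2+t = (+0.12110, +0.02997, +0.64942); u = 635.3·(+0.12110)/0.64942 + 328.9 = 447.3695, v = 434.4·(+0.02997)/0.64942 + 254.3 = 274.3479
M3: Pc = R·M3+t = (+0.00425, +0.09483, +0.68761); u = 635.3·(+0.00425)/0.68761 + 328.9 = 332.8236, v = 434.4·(+0.09483)/0.68761 + 254.3 = 314.2110

c0=(396.77, 386.19) c1=(512.34, 351.38) c2=(447.37, 274.35) c3=(332.82, 314.21)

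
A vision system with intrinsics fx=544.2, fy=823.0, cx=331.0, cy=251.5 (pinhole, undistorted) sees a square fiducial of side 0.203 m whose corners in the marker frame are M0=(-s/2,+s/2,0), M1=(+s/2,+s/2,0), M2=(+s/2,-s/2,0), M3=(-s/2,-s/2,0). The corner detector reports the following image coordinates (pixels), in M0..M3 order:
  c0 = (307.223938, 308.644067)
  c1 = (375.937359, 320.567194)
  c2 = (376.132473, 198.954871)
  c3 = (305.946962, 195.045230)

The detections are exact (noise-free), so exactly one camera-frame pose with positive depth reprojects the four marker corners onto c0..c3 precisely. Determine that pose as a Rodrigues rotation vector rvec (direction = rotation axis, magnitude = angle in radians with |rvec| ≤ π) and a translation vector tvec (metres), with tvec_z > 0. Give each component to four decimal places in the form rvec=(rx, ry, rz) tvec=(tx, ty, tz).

Intrinsics K: fx=544.2, fy=823.0, cx=331.0, cy=251.5
Marker side s = 0.203 m; corners in marker frame (Z=0):
  M0 = (-0.1015, +0.1015, 0)
  M1 = (+0.1015, +0.1015, 0)
  M2 = (+0.1015, -0.1015, 0)
  M3 = (-0.1015, -0.1015, 0)
Detected image corners:
  c0 = (307.223938, 308.644067) px
  c1 = (375.937359, 320.567194) px
  c2 = (376.132473, 198.954871) px
  c3 = (305.946962, 195.045230) px
Planar DLT: solve 8×8 A·h = b for H (H[2,2]=1):
  H  [+225.05227 +39.34079 +340.10467]
  H  [-48.49479 +606.04413 +256.30424]
  H  [-0.34287 +0.10709 +1.00000]
B = K⁻¹H; ‖b₁‖=0.711797, ‖b₂‖=0.711797; λ = 2/(‖b₁‖+‖b₂‖) = 1.404894, sign → tz>0 ⇒ λ=+1.404894
r₁ = λ·B[:,0] = (+0.87397,+0.06442,-0.48169); r₂ = λ·B[:,1] = (+0.01006,+0.98857,+0.15045)
r₃ = r₁×r₂ = (+0.48588,-0.13633,+0.86333); SVD([r₁ r₂ r₃]) → R = UVᵀ:
  R  [+0.87397 +0.01006 +0.48588]
  R  [+0.06442 +0.98857 -0.13633]
  R  [-0.48169 +0.15045 +0.86333]
t = (+0.02350, +0.00820, +1.40489) m
tr R = 2.725868; θ = arccos((tr R − 1)/2) = 0.529749 rad = 30.352°
axis k = ((R−Rᵀ)₃₂, (R−Rᵀ)₁₃, (R−Rᵀ)₂₁) / (2 sinθ) = (+0.283757, +0.957386, +0.053790)
rvec = θ·k = (+0.150320, +0.507175, +0.028495)

rvec=(0.1503, 0.5072, 0.0285) tvec=(0.0235, 0.0082, 1.4049)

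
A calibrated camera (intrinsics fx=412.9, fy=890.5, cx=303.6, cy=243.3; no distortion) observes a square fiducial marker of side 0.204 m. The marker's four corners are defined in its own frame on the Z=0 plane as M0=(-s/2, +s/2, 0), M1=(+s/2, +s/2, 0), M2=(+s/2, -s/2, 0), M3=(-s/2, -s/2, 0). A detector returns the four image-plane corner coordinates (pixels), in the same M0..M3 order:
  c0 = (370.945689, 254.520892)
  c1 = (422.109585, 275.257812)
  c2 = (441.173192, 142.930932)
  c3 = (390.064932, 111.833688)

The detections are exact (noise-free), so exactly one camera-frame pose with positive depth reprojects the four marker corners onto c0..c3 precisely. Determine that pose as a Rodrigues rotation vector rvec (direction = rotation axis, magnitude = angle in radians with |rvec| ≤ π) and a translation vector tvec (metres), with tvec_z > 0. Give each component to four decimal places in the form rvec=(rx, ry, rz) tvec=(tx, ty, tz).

rvec=(0.2138, -0.4393, 0.2139) tvec=(0.3188, -0.0656, 1.2749)

Intrinsics K: fx=412.9, fy=890.5, cx=303.6, cy=243.3
Marker side s = 0.204 m; corners in marker frame (Z=0):
  M0 = (-0.1020, +0.1020, 0)
  M1 = (+0.1020, +0.1020, 0)
  M2 = (+0.1020, -0.1020, 0)
  M3 = (-0.1020, -0.1020, 0)
Detected image corners:
  c0 = (370.945689, 254.520892) px
  c1 = (422.109585, 275.257812) px
  c2 = (441.173192, 142.930932) px
  c3 = (390.064932, 111.833688) px
Planar DLT: solve 8×8 A·h = b for H (H[2,2]=1):
  H  [+391.16680 -43.29202 +406.85510]
  H  [+194.58514 +697.44766 +197.46163]
  H  [+0.34599 +0.12384 +1.00000]
B = K⁻¹H; ‖b₁‖=0.784396, ‖b₂‖=0.784396; λ = 2/(‖b₁‖+‖b₂‖) = 1.274866, sign → tz>0 ⇒ λ=+1.274866
r₁ = λ·B[:,0] = (+0.88343,+0.15806,+0.44109); r₂ = λ·B[:,1] = (-0.24976,+0.95535,+0.15788)
r₃ = r₁×r₂ = (-0.39644,-0.24964,+0.88346); SVD([r₁ r₂ r₃]) → R = UVᵀ:
  R  [+0.88343 -0.24976 -0.39644]
  R  [+0.15806 +0.95535 -0.24964]
  R  [+0.44109 +0.15788 +0.88346]
t = (+0.31881, -0.06562, +1.27487) m
tr R = 2.722249; θ = arccos((tr R − 1)/2) = 0.533319 rad = 30.557°
axis k = ((R−Rᵀ)₃₂, (R−Rᵀ)₁₃, (R−Rᵀ)₂₁) / (2 sinθ) = (+0.400795, -0.823709, +0.401082)
rvec = θ·k = (+0.213752, -0.439300, +0.213905)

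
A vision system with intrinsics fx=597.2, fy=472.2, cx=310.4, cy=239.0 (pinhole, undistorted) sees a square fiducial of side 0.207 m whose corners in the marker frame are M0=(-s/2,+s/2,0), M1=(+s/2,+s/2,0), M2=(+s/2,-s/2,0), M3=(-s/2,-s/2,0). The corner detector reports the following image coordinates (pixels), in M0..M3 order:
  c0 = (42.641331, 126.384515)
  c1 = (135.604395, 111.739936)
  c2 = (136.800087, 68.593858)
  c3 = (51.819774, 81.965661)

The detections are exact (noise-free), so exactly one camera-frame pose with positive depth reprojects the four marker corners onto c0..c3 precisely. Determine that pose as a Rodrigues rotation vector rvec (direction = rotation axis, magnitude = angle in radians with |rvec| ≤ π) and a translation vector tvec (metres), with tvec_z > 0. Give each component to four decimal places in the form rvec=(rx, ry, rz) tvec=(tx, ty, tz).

Intrinsics K: fx=597.2, fy=472.2, cx=310.4, cy=239.0
Marker side s = 0.207 m; corners in marker frame (Z=0):
  M0 = (-0.1035, +0.1035, 0)
  M1 = (+0.1035, +0.1035, 0)
  M2 = (+0.1035, -0.1035, 0)
  M3 = (-0.1035, -0.1035, 0)
Detected image corners:
  c0 = (42.641331, 126.384515) px
  c1 = (135.604395, 111.739936) px
  c2 = (136.800087, 68.593858) px
  c3 = (51.819774, 81.965661) px
Planar DLT: solve 8×8 A·h = b for H (H[2,2]=1):
  H  [+429.11437 -64.79883 +91.84096]
  H  [-67.36051 +169.40114 +96.18786]
  H  [+0.00179 -0.43334 +1.00000]
B = K⁻¹H; ‖b₁‖=0.731834, ‖b₂‖=0.731834; λ = 2/(‖b₁‖+‖b₂‖) = 1.366430, sign → tz>0 ⇒ λ=+1.366430
r₁ = λ·B[:,0] = (+0.98057,-0.19616,+0.00245); r₂ = λ·B[:,1] = (+0.15950,+0.78990,-0.59212)
r₃ = r₁×r₂ = (+0.11422,+0.58101,+0.80584); SVD([r₁ r₂ r₃]) → R = UVᵀ:
  R  [+0.98057 +0.15950 +0.11422]
  R  [-0.19616 +0.78990 +0.58101]
  R  [+0.00245 -0.59212 +0.80584]
t = (-0.50008, -0.41326, +1.36643) m
tr R = 2.576315; θ = arccos((tr R − 1)/2) = 0.662987 rad = 37.986°
axis k = ((R−Rᵀ)₃₂, (R−Rᵀ)₁₃, (R−Rᵀ)₂₁) / (2 sinθ) = (-0.953033, +0.090803, -0.288933)
rvec = θ·k = (-0.631849, +0.060201, -0.191559)

rvec=(-0.6318, 0.0602, -0.1916) tvec=(-0.5001, -0.4133, 1.3664)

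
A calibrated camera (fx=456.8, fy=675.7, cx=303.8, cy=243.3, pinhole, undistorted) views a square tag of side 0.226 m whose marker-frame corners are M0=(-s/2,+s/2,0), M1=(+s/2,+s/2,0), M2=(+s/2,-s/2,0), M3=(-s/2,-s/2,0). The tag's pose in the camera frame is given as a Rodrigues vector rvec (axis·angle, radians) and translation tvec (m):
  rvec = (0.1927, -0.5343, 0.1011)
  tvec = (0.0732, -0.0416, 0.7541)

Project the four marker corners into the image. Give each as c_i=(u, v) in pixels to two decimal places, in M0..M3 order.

Intrinsics K: fx=456.8, fy=675.7, cx=303.8, cy=243.3
Marker side s = 0.226 m; corners in marker frame (Z=0):
  M0 = (-0.1130, +0.1130, 0)
  M1 = (+0.1130, +0.1130, 0)
  M2 = (+0.1130, -0.1130, 0)
  M3 = (-0.1130, -0.1130, 0)
rvec = (0.1927, -0.5343, 0.1011), |rvec| = θ = 0.57692 rad = 33.055°
Rodrigues: sinθ=0.54544, 1−cosθ=0.16185; R = I + sinθ·[k]× + (1−cosθ)·[k]×²:
    [+0.85621 -0.14565 -0.49568]
    [+0.04552 +0.97697 -0.20846]
    [+0.51462 +0.15592 +0.84312]
t = (0.0732, -0.0416, 0.7541) m
M0: Pc = R·M0+t = (-0.04001, +0.06365, +0.71357); u = 456.8·(-0.04001)/0.71357 + 303.8 = 278.1870, v = 675.7·(+0.06365)/0.71357 + 243.3 = 303.5766
M1: Pc = R·M1+t = (+0.15349, +0.07394, +0.82987); u = 456.8·(+0.15349)/0.82987 + 303.8 = 388.2895, v = 675.7·(+0.07394)/0.82987 + 243.3 = 303.5046
M2: Pc = R·M2+t = (+0.18641, -0.14685, +0.79463); u = 456.8·(+0.18641)/0.79463 + 303.8 = 410.9589, v = 675.7·(-0.14685)/0.79463 + 243.3 = 118.4254
M3: Pc = R·M3+t = (-0.00709, -0.15714, +0.67833); u = 456.8·(-0.00709)/0.67833 + 303.8 = 299.0237, v = 675.7·(-0.15714)/0.67833 + 243.3 = 86.7677

c0=(278.19, 303.58) c1=(388.29, 303.50) c2=(410.96, 118.43) c3=(299.02, 86.77)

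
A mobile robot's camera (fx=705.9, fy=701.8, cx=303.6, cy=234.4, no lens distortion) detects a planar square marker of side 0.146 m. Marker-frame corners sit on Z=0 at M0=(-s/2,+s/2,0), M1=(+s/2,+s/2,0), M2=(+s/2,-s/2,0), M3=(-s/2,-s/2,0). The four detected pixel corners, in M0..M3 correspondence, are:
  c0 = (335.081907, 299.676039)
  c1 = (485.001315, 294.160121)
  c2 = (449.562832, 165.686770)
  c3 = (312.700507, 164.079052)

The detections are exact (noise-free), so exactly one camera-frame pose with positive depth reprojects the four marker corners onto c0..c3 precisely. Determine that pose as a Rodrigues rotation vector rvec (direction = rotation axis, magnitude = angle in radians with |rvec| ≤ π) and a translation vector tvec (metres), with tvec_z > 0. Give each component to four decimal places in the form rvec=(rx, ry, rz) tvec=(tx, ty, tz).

Intrinsics K: fx=705.9, fy=701.8, cx=303.6, cy=234.4
Marker side s = 0.146 m; corners in marker frame (Z=0):
  M0 = (-0.0730, +0.0730, 0)
  M1 = (+0.0730, +0.0730, 0)
  M2 = (+0.0730, -0.0730, 0)
  M3 = (-0.0730, -0.0730, 0)
Detected image corners:
  c0 = (335.081907, 299.676039) px
  c1 = (485.001315, 294.160121) px
  c2 = (449.562832, 165.686770) px
  c3 = (312.700507, 164.079052) px
Planar DLT: solve 8×8 A·h = b for H (H[2,2]=1):
  H  [+1121.96570 -76.19068 +396.73224]
  H  [+70.80317 +742.97576 +227.52006]
  H  [+0.35924 -0.69612 +1.00000]
B = K⁻¹H; ‖b₁‖=1.479316, ‖b₂‖=1.479316; λ = 2/(‖b₁‖+‖b₂‖) = 0.675988, sign → tz>0 ⇒ λ=+0.675988
r₁ = λ·B[:,0] = (+0.96998,-0.01291,+0.24284); r₂ = λ·B[:,1] = (+0.12943,+0.87282,-0.47057)
r₃ = r₁×r₂ = (-0.20588,+0.48787,+0.84829); SVD([r₁ r₂ r₃]) → R = UVᵀ:
  R  [+0.96998 +0.12943 -0.20588]
  R  [-0.01291 +0.87282 +0.48787]
  R  [+0.24284 -0.47057 +0.84829]
t = (+0.08919, -0.00663, +0.67599) m
tr R = 2.691088; θ = arccos((tr R − 1)/2) = 0.563213 rad = 32.270°
axis k = ((R−Rᵀ)₃₂, (R−Rᵀ)₁₃, (R−Rᵀ)₂₁) / (2 sinθ) = (-0.897577, -0.420223, -0.133295)
rvec = θ·k = (-0.505527, -0.236675, -0.075073)

rvec=(-0.5055, -0.2367, -0.0751) tvec=(0.0892, -0.0066, 0.6760)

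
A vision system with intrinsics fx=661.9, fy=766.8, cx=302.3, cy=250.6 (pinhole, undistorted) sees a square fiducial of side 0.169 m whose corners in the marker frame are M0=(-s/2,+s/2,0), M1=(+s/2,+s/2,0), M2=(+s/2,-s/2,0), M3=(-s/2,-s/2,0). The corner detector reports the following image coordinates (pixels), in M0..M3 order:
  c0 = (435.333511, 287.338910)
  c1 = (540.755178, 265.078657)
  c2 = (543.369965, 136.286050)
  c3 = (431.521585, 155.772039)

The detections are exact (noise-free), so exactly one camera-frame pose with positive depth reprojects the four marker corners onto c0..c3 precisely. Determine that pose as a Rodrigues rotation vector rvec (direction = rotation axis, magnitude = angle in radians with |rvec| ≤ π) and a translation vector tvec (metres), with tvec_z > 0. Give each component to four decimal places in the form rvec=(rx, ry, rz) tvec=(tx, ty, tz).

rvec=(0.3277, -0.2003, -0.1337) tvec=(0.2677, -0.0468, 0.9511)

Intrinsics K: fx=661.9, fy=766.8, cx=302.3, cy=250.6
Marker side s = 0.169 m; corners in marker frame (Z=0):
  M0 = (-0.0845, +0.0845, 0)
  M1 = (+0.0845, +0.0845, 0)
  M2 = (+0.0845, -0.0845, 0)
  M3 = (-0.0845, -0.0845, 0)
Detected image corners:
  c0 = (435.333511, 287.338910) px
  c1 = (540.755178, 265.078657) px
  c2 = (543.369965, 136.286050) px
  c3 = (431.521585, 155.772039) px
Planar DLT: solve 8×8 A·h = b for H (H[2,2]=1):
  H  [+731.05250 +173.49606 +488.58955]
  H  [-85.31379 +843.85881 +212.87815]
  H  [+0.18207 +0.34905 +1.00000]
B = K⁻¹H; ‖b₁‖=1.051384, ‖b₂‖=1.051384; λ = 2/(‖b₁‖+‖b₂‖) = 0.951127, sign → tz>0 ⇒ λ=+0.951127
r₁ = λ·B[:,0] = (+0.97141,-0.16242,+0.17317); r₂ = λ·B[:,1] = (+0.09768,+0.93821,+0.33199)
r₃ = r₁×r₂ = (-0.21639,-0.30558,+0.92725); SVD([r₁ r₂ r₃]) → R = UVᵀ:
  R  [+0.97141 +0.09768 -0.21639]
  R  [-0.16242 +0.93821 -0.30558]
  R  [+0.17317 +0.33199 +0.92725]
t = (+0.26769, -0.04679, +0.95113) m
tr R = 2.836871; θ = arccos((tr R − 1)/2) = 0.406689 rad = 23.302°
axis k = ((R−Rᵀ)₃₂, (R−Rᵀ)₁₃, (R−Rᵀ)₂₁) / (2 sinθ) = (+0.805888, -0.492401, -0.328764)
rvec = θ·k = (+0.327746, -0.200254, -0.133705)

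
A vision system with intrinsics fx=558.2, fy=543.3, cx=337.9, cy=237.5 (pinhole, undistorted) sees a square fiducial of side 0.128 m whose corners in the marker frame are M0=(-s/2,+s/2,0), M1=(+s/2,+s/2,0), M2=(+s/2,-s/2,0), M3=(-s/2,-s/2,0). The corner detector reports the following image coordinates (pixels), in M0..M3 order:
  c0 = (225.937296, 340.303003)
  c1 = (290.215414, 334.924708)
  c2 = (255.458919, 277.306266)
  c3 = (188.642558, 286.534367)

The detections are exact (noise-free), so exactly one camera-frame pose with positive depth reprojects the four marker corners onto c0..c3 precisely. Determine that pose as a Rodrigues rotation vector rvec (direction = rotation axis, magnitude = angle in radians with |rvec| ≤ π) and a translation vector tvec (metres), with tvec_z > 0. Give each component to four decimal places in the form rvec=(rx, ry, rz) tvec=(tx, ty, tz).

rvec=(0.6102, 0.3718, -0.2841) tvec=(-0.1578, 0.1212, 0.8971)

Intrinsics K: fx=558.2, fy=543.3, cx=337.9, cy=237.5
Marker side s = 0.128 m; corners in marker frame (Z=0):
  M0 = (-0.0640, +0.0640, 0)
  M1 = (+0.0640, +0.0640, 0)
  M2 = (+0.0640, -0.0640, 0)
  M3 = (-0.0640, -0.0640, 0)
Detected image corners:
  c0 = (225.937296, 340.303003) px
  c1 = (290.215414, 334.924708) px
  c2 = (255.458919, 277.306266) px
  c3 = (188.642558, 286.534367) px
Planar DLT: solve 8×8 A·h = b for H (H[2,2]=1):
  H  [+399.68859 +415.95388 +239.72906]
  H  [-201.09526 +607.83194 +310.87250]
  H  [-0.46673 +0.55905 +1.00000]
B = K⁻¹H; ‖b₁‖=1.114697, ‖b₂‖=1.114697; λ = 2/(‖b₁‖+‖b₂‖) = 0.897105, sign → tz>0 ⇒ λ=+0.897105
r₁ = λ·B[:,0] = (+0.89581,-0.14902,-0.41870); r₂ = λ·B[:,1] = (+0.36490,+0.78442,+0.50153)
r₃ = r₁×r₂ = (+0.25370,-0.60206,+0.75707); SVD([r₁ r₂ r₃]) → R = UVᵀ:
  R  [+0.89581 +0.36490 +0.25370]
  R  [-0.14902 +0.78442 -0.60206]
  R  [-0.41870 +0.50153 +0.75707]
t = (-0.15777, +0.12115, +0.89710) m
tr R = 2.437306; θ = arccos((tr R − 1)/2) = 0.768933 rad = 44.057°
axis k = ((R−Rᵀ)₃₂, (R−Rᵀ)₁₃, (R−Rᵀ)₂₁) / (2 sinθ) = (+0.793526, +0.483491, -0.369530)
rvec = θ·k = (+0.610168, +0.371772, -0.284144)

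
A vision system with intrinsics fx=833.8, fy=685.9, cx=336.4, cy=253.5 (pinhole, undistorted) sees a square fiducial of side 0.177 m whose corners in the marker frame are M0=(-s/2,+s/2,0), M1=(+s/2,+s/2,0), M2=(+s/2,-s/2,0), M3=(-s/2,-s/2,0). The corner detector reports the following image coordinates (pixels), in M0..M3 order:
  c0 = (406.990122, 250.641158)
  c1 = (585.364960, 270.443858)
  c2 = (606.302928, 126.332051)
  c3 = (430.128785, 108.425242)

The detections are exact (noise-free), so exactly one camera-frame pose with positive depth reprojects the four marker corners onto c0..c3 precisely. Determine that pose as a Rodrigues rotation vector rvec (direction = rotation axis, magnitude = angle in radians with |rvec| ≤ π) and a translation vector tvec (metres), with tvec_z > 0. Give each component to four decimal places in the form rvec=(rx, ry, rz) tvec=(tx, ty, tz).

Intrinsics K: fx=833.8, fy=685.9, cx=336.4, cy=253.5
Marker side s = 0.177 m; corners in marker frame (Z=0):
  M0 = (-0.0885, +0.0885, 0)
  M1 = (+0.0885, +0.0885, 0)
  M2 = (+0.0885, -0.0885, 0)
  M3 = (-0.0885, -0.0885, 0)
Detected image corners:
  c0 = (406.990122, 250.641158) px
  c1 = (585.364960, 270.443858) px
  c2 = (606.302928, 126.332051) px
  c3 = (430.128785, 108.425242) px
Planar DLT: solve 8×8 A·h = b for H (H[2,2]=1):
  H  [+968.78106 -164.18696 +506.76676]
  H  [+94.29436 +794.03612 +188.41162]
  H  [-0.06452 -0.07816 +1.00000]
B = K⁻¹H; ‖b₁‖=1.200559, ‖b₂‖=1.200559; λ = 2/(‖b₁‖+‖b₂‖) = 0.832946, sign → tz>0 ⇒ λ=+0.832946
r₁ = λ·B[:,0] = (+0.98947,+0.13437,-0.05375); r₂ = λ·B[:,1] = (-0.13775,+0.98832,-0.06510)
r₃ = r₁×r₂ = (+0.04437,+0.07182,+0.99643); SVD([r₁ r₂ r₃]) → R = UVᵀ:
  R  [+0.98947 -0.13775 +0.04437]
  R  [+0.13437 +0.98832 +0.07182]
  R  [-0.05375 -0.06510 +0.99643]
t = (+0.17019, -0.07904, +0.83295) m
tr R = 2.974227; θ = arccos((tr R − 1)/2) = 0.160712 rad = 9.208°
axis k = ((R−Rᵀ)₃₂, (R−Rᵀ)₁₃, (R−Rᵀ)₂₁) / (2 sinθ) = (-0.427819, +0.306572, +0.850285)
rvec = θ·k = (-0.068756, +0.049270, +0.136651)

rvec=(-0.0688, 0.0493, 0.1367) tvec=(0.1702, -0.0790, 0.8329)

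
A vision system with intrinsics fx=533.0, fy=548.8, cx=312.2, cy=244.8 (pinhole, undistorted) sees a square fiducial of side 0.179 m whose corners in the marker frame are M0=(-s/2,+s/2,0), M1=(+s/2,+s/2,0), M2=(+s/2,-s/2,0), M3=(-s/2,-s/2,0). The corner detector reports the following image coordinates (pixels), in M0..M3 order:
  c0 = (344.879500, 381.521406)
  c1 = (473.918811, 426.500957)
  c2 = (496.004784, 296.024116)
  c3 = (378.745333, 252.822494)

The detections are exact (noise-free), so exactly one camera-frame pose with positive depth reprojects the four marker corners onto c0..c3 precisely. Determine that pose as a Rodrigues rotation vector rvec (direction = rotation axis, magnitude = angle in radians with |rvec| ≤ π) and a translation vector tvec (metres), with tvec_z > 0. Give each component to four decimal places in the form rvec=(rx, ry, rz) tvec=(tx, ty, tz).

Intrinsics K: fx=533.0, fy=548.8, cx=312.2, cy=244.8
Marker side s = 0.179 m; corners in marker frame (Z=0):
  M0 = (-0.0895, +0.0895, 0)
  M1 = (+0.0895, +0.0895, 0)
  M2 = (+0.0895, -0.0895, 0)
  M3 = (-0.0895, -0.0895, 0)
Detected image corners:
  c0 = (344.879500, 381.521406) px
  c1 = (473.918811, 426.500957) px
  c2 = (496.004784, 296.024116) px
  c3 = (378.745333, 252.822494) px
Planar DLT: solve 8×8 A·h = b for H (H[2,2]=1):
  H  [+727.81004 -372.86483 +424.56636]
  H  [+279.20449 +550.24814 +336.43954]
  H  [+0.09762 -0.51221 +1.00000]
B = K⁻¹H; ‖b₁‖=1.391990, ‖b₂‖=1.391990; λ = 2/(‖b₁‖+‖b₂‖) = 0.718396, sign → tz>0 ⇒ λ=+0.718396
r₁ = λ·B[:,0] = (+0.93989,+0.33420,+0.07013); r₂ = λ·B[:,1] = (-0.28703,+0.88443,-0.36797)
r₃ = r₁×r₂ = (-0.18500,+0.32572,+0.92719); SVD([r₁ r₂ r₃]) → R = UVᵀ:
  R  [+0.93989 -0.28703 -0.18500]
  R  [+0.33420 +0.88443 +0.32572]
  R  [+0.07013 -0.36797 +0.92719]
t = (+0.15145, +0.11996, +0.71840) m
tr R = 2.751507; θ = arccos((tr R − 1)/2) = 0.503802 rad = 28.866°
axis k = ((R−Rᵀ)₃₂, (R−Rᵀ)₁₃, (R−Rᵀ)₂₁) / (2 sinθ) = (-0.718462, -0.264250, +0.643416)
rvec = θ·k = (-0.361963, -0.133129, +0.324154)

rvec=(-0.3620, -0.1331, 0.3242) tvec=(0.1515, 0.1200, 0.7184)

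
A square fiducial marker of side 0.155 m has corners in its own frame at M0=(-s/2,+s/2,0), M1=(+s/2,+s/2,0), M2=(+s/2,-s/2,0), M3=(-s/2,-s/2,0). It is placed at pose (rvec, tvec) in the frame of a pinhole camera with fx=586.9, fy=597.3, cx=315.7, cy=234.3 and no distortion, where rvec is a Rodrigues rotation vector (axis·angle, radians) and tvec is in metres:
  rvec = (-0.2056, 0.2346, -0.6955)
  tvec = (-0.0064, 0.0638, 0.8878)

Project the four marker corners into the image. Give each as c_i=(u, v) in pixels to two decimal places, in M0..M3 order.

Intrinsics K: fx=586.9, fy=597.3, cx=315.7, cy=234.3
Marker side s = 0.155 m; corners in marker frame (Z=0):
  M0 = (-0.0775, +0.0775, 0)
  M1 = (+0.0775, +0.0775, 0)
  M2 = (+0.0775, -0.0775, 0)
  M3 = (-0.0775, -0.0775, 0)
rvec = (-0.2056, 0.2346, -0.6955), |rvec| = θ = 0.76225 rad = 43.674°
Rodrigues: sinθ=0.69055, 1−cosθ=0.27672; R = I + sinθ·[k]× + (1−cosθ)·[k]×²:
    [+0.74341 +0.60711 +0.28063]
    [-0.65305 +0.74949 +0.10855]
    [-0.14443 -0.26397 +0.95366]
t = (-0.0064, 0.0638, 0.8878) m
M0: Pc = R·M0+t = (-0.01696, +0.17250, +0.87854); u = 586.9·(-0.01696)/0.87854 + 315.7 = 304.3675, v = 597.3·(+0.17250)/0.87854 + 234.3 = 351.5776
M1: Pc = R·M1+t = (+0.09827, +0.07127, +0.85615); u = 586.9·(+0.09827)/0.85615 + 315.7 = 383.0621, v = 597.3·(+0.07127)/0.85615 + 234.3 = 284.0252
M2: Pc = R·M2+t = (+0.00416, -0.04490, +0.89706); u = 586.9·(+0.00416)/0.89706 + 315.7 = 318.4241, v = 597.3·(-0.04490)/0.89706 + 234.3 = 204.4057
M3: Pc = R·M3+t = (-0.11107, +0.05633, +0.91945); u = 586.9·(-0.11107)/0.91945 + 315.7 = 244.8052, v = 597.3·(+0.05633)/0.91945 + 234.3 = 270.8906

c0=(304.37, 351.58) c1=(383.06, 284.03) c2=(318.42, 204.41) c3=(244.81, 270.89)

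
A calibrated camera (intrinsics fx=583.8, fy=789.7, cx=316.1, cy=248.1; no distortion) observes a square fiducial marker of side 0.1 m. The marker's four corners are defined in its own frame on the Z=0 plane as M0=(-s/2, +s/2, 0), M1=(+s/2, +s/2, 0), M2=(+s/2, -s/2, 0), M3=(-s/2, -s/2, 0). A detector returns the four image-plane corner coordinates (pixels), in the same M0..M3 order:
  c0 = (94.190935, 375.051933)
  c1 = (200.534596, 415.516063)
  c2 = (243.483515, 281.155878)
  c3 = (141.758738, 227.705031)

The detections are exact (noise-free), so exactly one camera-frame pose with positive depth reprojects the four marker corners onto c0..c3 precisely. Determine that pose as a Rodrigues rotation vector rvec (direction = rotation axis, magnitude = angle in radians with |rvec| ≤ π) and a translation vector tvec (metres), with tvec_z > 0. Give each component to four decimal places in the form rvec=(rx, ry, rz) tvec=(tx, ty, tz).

rvec=(0.0838, -0.5013, 0.4024) tvec=(-0.1272, 0.0509, 0.5171)

Intrinsics K: fx=583.8, fy=789.7, cx=316.1, cy=248.1
Marker side s = 0.1 m; corners in marker frame (Z=0):
  M0 = (-0.0500, +0.0500, 0)
  M1 = (+0.0500, +0.0500, 0)
  M2 = (+0.0500, -0.0500, 0)
  M3 = (-0.0500, -0.0500, 0)
Detected image corners:
  c0 = (94.190935, 375.051933) px
  c1 = (200.534596, 415.516063) px
  c2 = (243.483515, 281.155878) px
  c3 = (141.758738, 227.705031) px
Planar DLT: solve 8×8 A·h = b for H (H[2,2]=1):
  H  [+1199.15385 -457.86993 +172.46477]
  H  [+773.27062 +1393.33710 +325.82240]
  H  [+0.93448 -0.03745 +1.00000]
B = K⁻¹H; ‖b₁‖=1.933867, ‖b₂‖=1.933867; λ = 2/(‖b₁‖+‖b₂‖) = 0.517099, sign → tz>0 ⇒ λ=+0.517099
r₁ = λ·B[:,0] = (+0.80050,+0.35453,+0.48322); r₂ = λ·B[:,1] = (-0.39507,+0.91845,-0.01936)
r₃ = r₁×r₂ = (-0.45068,-0.17541,+0.87528); SVD([r₁ r₂ r₃]) → R = UVᵀ:
  R  [+0.80050 -0.39507 -0.45068]
  R  [+0.35453 +0.91845 -0.17541]
  R  [+0.48322 -0.01936 +0.87528]
t = (-0.12722, +0.05089, +0.51710) m
tr R = 2.594235; θ = arccos((tr R − 1)/2) = 0.648290 rad = 37.144°
axis k = ((R−Rᵀ)₃₂, (R−Rᵀ)₁₃, (R−Rᵀ)₂₁) / (2 sinθ) = (+0.129213, -0.773319, +0.620710)
rvec = θ·k = (+0.083768, -0.501335, +0.402400)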